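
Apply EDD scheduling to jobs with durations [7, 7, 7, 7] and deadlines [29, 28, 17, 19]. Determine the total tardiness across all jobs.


Sort by due date (EDD order): [(7, 17), (7, 19), (7, 28), (7, 29)]
Compute completion times and tardiness:
  Job 1: p=7, d=17, C=7, tardiness=max(0,7-17)=0
  Job 2: p=7, d=19, C=14, tardiness=max(0,14-19)=0
  Job 3: p=7, d=28, C=21, tardiness=max(0,21-28)=0
  Job 4: p=7, d=29, C=28, tardiness=max(0,28-29)=0
Total tardiness = 0

0


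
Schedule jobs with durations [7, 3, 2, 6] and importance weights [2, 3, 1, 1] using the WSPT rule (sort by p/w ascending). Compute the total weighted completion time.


Compute p/w ratios and sort ascending (WSPT): [(3, 3), (2, 1), (7, 2), (6, 1)]
Compute weighted completion times:
  Job (p=3,w=3): C=3, w*C=3*3=9
  Job (p=2,w=1): C=5, w*C=1*5=5
  Job (p=7,w=2): C=12, w*C=2*12=24
  Job (p=6,w=1): C=18, w*C=1*18=18
Total weighted completion time = 56

56


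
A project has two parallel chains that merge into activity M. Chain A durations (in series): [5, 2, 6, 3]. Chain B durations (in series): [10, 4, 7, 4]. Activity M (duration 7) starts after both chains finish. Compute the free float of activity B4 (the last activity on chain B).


ES(B4) = sum of predecessors on chain B = 21
EF(B4) = ES + duration = 21 + 4 = 25
Successor of B4 is M. ES(M) = max(sum(A), sum(B)) = max(16, 25) = 25
Free float = ES(successor) - EF(current) = 25 - 25 = 0

0


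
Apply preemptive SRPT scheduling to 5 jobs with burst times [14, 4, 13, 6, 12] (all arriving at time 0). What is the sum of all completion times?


Since all jobs arrive at t=0, SRPT equals SPT ordering.
SPT order: [4, 6, 12, 13, 14]
Completion times:
  Job 1: p=4, C=4
  Job 2: p=6, C=10
  Job 3: p=12, C=22
  Job 4: p=13, C=35
  Job 5: p=14, C=49
Total completion time = 4 + 10 + 22 + 35 + 49 = 120

120


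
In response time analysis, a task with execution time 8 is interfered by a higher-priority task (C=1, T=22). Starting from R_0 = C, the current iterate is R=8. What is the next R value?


R_next = C + ceil(R_prev / T_hp) * C_hp
ceil(8 / 22) = ceil(0.3636) = 1
Interference = 1 * 1 = 1
R_next = 8 + 1 = 9

9


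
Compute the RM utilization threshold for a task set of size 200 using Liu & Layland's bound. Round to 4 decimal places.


Compute 2^(1/200) = 1.0034717485
Subtract 1: 1.0034717485 - 1 = 0.0034717485
Multiply by n: 200 * 0.0034717485 = 0.6943497000
Round to 4 dp: 0.6943

0.6943


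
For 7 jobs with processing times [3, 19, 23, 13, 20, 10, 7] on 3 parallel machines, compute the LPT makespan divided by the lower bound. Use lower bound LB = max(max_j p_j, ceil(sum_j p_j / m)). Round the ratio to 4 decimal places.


LPT order: [23, 20, 19, 13, 10, 7, 3]
Machine loads after assignment: [33, 30, 32]
LPT makespan = 33
Lower bound = max(max_job, ceil(total/3)) = max(23, 32) = 32
Ratio = 33 / 32 = 1.0313

1.0313


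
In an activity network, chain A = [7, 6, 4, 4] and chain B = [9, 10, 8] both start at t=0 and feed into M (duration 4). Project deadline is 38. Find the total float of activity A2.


Forward pass: ES(A2) = sum of predecessors on chain A = 7
EF = ES + duration = 7 + 6 = 13
Backward pass: LF(M) = deadline = 38; LS(M) = 38 - 4 = 34
LF(A2) = LS(M) - sum(successors on chain A) = 34 - 8 = 26
LS = LF - duration = 26 - 6 = 20
Total float = LS - ES = 20 - 7 = 13

13


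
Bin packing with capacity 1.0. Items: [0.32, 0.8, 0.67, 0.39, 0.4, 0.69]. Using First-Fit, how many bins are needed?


Place items sequentially using First-Fit:
  Item 0.32 -> new Bin 1
  Item 0.8 -> new Bin 2
  Item 0.67 -> Bin 1 (now 0.99)
  Item 0.39 -> new Bin 3
  Item 0.4 -> Bin 3 (now 0.79)
  Item 0.69 -> new Bin 4
Total bins used = 4

4


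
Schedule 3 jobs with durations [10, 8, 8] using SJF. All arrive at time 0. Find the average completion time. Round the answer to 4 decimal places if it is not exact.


SJF order (ascending): [8, 8, 10]
Completion times:
  Job 1: burst=8, C=8
  Job 2: burst=8, C=16
  Job 3: burst=10, C=26
Average completion = 50/3 = 16.6667

16.6667


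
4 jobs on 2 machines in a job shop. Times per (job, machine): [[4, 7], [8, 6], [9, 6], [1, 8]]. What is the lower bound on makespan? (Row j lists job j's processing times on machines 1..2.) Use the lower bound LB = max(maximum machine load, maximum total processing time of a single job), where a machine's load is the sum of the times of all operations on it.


Machine loads:
  Machine 1: 4 + 8 + 9 + 1 = 22
  Machine 2: 7 + 6 + 6 + 8 = 27
Max machine load = 27
Job totals:
  Job 1: 11
  Job 2: 14
  Job 3: 15
  Job 4: 9
Max job total = 15
Lower bound = max(27, 15) = 27

27


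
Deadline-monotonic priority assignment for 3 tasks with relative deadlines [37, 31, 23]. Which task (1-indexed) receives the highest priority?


Sort tasks by relative deadline (ascending):
  Task 3: deadline = 23
  Task 2: deadline = 31
  Task 1: deadline = 37
Priority order (highest first): [3, 2, 1]
Highest priority task = 3

3


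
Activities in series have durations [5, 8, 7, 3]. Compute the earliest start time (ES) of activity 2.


Activity 2 starts after activities 1 through 1 complete.
Predecessor durations: [5]
ES = 5 = 5

5


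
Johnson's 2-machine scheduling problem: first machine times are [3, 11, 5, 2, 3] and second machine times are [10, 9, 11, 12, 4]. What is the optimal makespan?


Apply Johnson's rule:
  Group 1 (a <= b): [(4, 2, 12), (1, 3, 10), (5, 3, 4), (3, 5, 11)]
  Group 2 (a > b): [(2, 11, 9)]
Optimal job order: [4, 1, 5, 3, 2]
Schedule:
  Job 4: M1 done at 2, M2 done at 14
  Job 1: M1 done at 5, M2 done at 24
  Job 5: M1 done at 8, M2 done at 28
  Job 3: M1 done at 13, M2 done at 39
  Job 2: M1 done at 24, M2 done at 48
Makespan = 48

48


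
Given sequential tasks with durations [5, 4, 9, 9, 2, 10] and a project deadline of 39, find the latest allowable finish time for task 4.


LF(activity 4) = deadline - sum of successor durations
Successors: activities 5 through 6 with durations [2, 10]
Sum of successor durations = 12
LF = 39 - 12 = 27

27


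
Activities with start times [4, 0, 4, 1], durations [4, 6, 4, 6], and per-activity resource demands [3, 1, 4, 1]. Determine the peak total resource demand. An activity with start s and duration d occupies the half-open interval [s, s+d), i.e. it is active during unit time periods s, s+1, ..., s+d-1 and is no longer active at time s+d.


Each activity i is active on [start_i, start_i + duration_i).
Compute total resource usage per time slot:
  t=0: active resources = [1], total = 1
  t=1: active resources = [1, 1], total = 2
  t=2: active resources = [1, 1], total = 2
  t=3: active resources = [1, 1], total = 2
  t=4: active resources = [3, 1, 4, 1], total = 9
  t=5: active resources = [3, 1, 4, 1], total = 9
  t=6: active resources = [3, 4, 1], total = 8
  t=7: active resources = [3, 4], total = 7
Peak resource demand = 9

9


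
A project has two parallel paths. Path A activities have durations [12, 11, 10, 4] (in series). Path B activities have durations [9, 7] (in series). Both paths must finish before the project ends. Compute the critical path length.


Path A total = 12 + 11 + 10 + 4 = 37
Path B total = 9 + 7 = 16
Critical path = longest path = max(37, 16) = 37

37


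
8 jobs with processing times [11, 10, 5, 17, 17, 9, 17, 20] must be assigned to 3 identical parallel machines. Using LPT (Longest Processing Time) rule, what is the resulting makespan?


Sort jobs in decreasing order (LPT): [20, 17, 17, 17, 11, 10, 9, 5]
Assign each job to the least loaded machine:
  Machine 1: jobs [20, 10, 5], load = 35
  Machine 2: jobs [17, 17], load = 34
  Machine 3: jobs [17, 11, 9], load = 37
Makespan = max load = 37

37


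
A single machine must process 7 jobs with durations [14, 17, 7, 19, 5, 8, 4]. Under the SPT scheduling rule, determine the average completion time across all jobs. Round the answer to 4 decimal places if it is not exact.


Sort jobs by processing time (SPT order): [4, 5, 7, 8, 14, 17, 19]
Compute completion times sequentially:
  Job 1: processing = 4, completes at 4
  Job 2: processing = 5, completes at 9
  Job 3: processing = 7, completes at 16
  Job 4: processing = 8, completes at 24
  Job 5: processing = 14, completes at 38
  Job 6: processing = 17, completes at 55
  Job 7: processing = 19, completes at 74
Sum of completion times = 220
Average completion time = 220/7 = 31.4286

31.4286


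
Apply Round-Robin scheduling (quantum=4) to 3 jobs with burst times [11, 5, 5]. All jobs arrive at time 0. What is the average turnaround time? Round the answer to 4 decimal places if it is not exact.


Time quantum = 4
Execution trace:
  J1 runs 4 units, time = 4
  J2 runs 4 units, time = 8
  J3 runs 4 units, time = 12
  J1 runs 4 units, time = 16
  J2 runs 1 units, time = 17
  J3 runs 1 units, time = 18
  J1 runs 3 units, time = 21
Finish times: [21, 17, 18]
Average turnaround = 56/3 = 18.6667

18.6667


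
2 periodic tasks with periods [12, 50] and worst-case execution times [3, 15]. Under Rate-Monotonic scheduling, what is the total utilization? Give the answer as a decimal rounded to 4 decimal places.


Compute individual utilizations (exact fractions):
  Task 1: C/T = 3/12 = 1/4 (approx. 0.25)
  Task 2: C/T = 15/50 = 3/10 (approx. 0.3)
Total utilization U = 1/4 + 3/10 = 11/20
Rounded to 4 decimal places: U = 0.5500
RM (Liu & Layland) bound for 2 tasks = 0.828427; compare with U = 11/20 (approx. 0.550000)
U <= bound, so schedulable by RM sufficient condition.

0.5500


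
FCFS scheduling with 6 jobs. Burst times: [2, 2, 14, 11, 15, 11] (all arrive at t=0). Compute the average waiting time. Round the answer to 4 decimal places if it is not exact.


FCFS order (as given): [2, 2, 14, 11, 15, 11]
Waiting times:
  Job 1: wait = 0
  Job 2: wait = 2
  Job 3: wait = 4
  Job 4: wait = 18
  Job 5: wait = 29
  Job 6: wait = 44
Sum of waiting times = 97
Average waiting time = 97/6 = 16.1667

16.1667


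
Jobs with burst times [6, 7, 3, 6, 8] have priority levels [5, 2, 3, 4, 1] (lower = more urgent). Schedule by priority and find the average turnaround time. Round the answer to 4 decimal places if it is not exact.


Sort by priority (ascending = highest first):
Order: [(1, 8), (2, 7), (3, 3), (4, 6), (5, 6)]
Completion times:
  Priority 1, burst=8, C=8
  Priority 2, burst=7, C=15
  Priority 3, burst=3, C=18
  Priority 4, burst=6, C=24
  Priority 5, burst=6, C=30
Average turnaround = 95/5 = 19.0

19.0


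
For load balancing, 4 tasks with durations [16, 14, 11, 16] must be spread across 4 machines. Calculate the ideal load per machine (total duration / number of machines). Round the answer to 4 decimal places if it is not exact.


Total processing time = 16 + 14 + 11 + 16 = 57
Number of machines = 4
Ideal balanced load = 57 / 4 = 14.25

14.25


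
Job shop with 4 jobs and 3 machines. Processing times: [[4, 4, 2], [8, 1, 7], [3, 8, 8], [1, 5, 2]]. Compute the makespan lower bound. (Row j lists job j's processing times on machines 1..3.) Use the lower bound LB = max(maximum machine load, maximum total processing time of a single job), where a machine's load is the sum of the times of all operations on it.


Machine loads:
  Machine 1: 4 + 8 + 3 + 1 = 16
  Machine 2: 4 + 1 + 8 + 5 = 18
  Machine 3: 2 + 7 + 8 + 2 = 19
Max machine load = 19
Job totals:
  Job 1: 10
  Job 2: 16
  Job 3: 19
  Job 4: 8
Max job total = 19
Lower bound = max(19, 19) = 19

19


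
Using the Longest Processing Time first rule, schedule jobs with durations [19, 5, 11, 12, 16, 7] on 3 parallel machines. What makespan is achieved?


Sort jobs in decreasing order (LPT): [19, 16, 12, 11, 7, 5]
Assign each job to the least loaded machine:
  Machine 1: jobs [19, 5], load = 24
  Machine 2: jobs [16, 7], load = 23
  Machine 3: jobs [12, 11], load = 23
Makespan = max load = 24

24


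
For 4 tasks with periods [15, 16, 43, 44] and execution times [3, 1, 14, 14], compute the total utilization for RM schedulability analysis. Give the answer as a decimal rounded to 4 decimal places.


Compute individual utilizations (exact fractions):
  Task 1: C/T = 3/15 = 1/5 (approx. 0.2)
  Task 2: C/T = 1/16 (approx. 0.0625)
  Task 3: C/T = 14/43 (approx. 0.3256)
  Task 4: C/T = 14/44 = 7/22 (approx. 0.3182)
Total utilization U = 1/5 + 1/16 + 14/43 + 7/22 = 34293/37840
Rounded to 4 decimal places: U = 0.9063
RM (Liu & Layland) bound for 4 tasks = 0.756828; compare with U = 34293/37840 (approx. 0.906263)
bound < U <= 1, so the RM sufficient condition is not met (inconclusive; an exact test such as response-time analysis is needed).

0.9063


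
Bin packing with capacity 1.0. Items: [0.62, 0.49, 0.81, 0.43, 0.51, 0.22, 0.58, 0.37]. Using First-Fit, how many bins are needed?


Place items sequentially using First-Fit:
  Item 0.62 -> new Bin 1
  Item 0.49 -> new Bin 2
  Item 0.81 -> new Bin 3
  Item 0.43 -> Bin 2 (now 0.92)
  Item 0.51 -> new Bin 4
  Item 0.22 -> Bin 1 (now 0.84)
  Item 0.58 -> new Bin 5
  Item 0.37 -> Bin 4 (now 0.88)
Total bins used = 5

5


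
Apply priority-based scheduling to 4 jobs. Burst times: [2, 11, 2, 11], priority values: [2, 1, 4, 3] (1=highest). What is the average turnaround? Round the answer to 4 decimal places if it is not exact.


Sort by priority (ascending = highest first):
Order: [(1, 11), (2, 2), (3, 11), (4, 2)]
Completion times:
  Priority 1, burst=11, C=11
  Priority 2, burst=2, C=13
  Priority 3, burst=11, C=24
  Priority 4, burst=2, C=26
Average turnaround = 74/4 = 18.5

18.5


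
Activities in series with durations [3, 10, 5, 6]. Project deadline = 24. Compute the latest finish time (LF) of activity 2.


LF(activity 2) = deadline - sum of successor durations
Successors: activities 3 through 4 with durations [5, 6]
Sum of successor durations = 11
LF = 24 - 11 = 13

13


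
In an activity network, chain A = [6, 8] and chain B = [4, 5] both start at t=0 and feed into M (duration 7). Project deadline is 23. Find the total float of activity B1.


Forward pass: ES(B1) = sum of predecessors on chain B = 0
EF = ES + duration = 0 + 4 = 4
Backward pass: LF(M) = deadline = 23; LS(M) = 23 - 7 = 16
LF(B1) = LS(M) - sum(successors on chain B) = 16 - 5 = 11
LS = LF - duration = 11 - 4 = 7
Total float = LS - ES = 7 - 0 = 7

7


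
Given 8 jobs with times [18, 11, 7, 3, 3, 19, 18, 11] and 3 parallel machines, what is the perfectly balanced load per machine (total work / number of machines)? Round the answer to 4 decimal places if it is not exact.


Total processing time = 18 + 11 + 7 + 3 + 3 + 19 + 18 + 11 = 90
Number of machines = 3
Ideal balanced load = 90 / 3 = 30.0

30.0


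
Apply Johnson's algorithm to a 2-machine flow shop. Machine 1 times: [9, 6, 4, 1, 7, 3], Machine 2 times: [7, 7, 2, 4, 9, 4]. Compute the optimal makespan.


Apply Johnson's rule:
  Group 1 (a <= b): [(4, 1, 4), (6, 3, 4), (2, 6, 7), (5, 7, 9)]
  Group 2 (a > b): [(1, 9, 7), (3, 4, 2)]
Optimal job order: [4, 6, 2, 5, 1, 3]
Schedule:
  Job 4: M1 done at 1, M2 done at 5
  Job 6: M1 done at 4, M2 done at 9
  Job 2: M1 done at 10, M2 done at 17
  Job 5: M1 done at 17, M2 done at 26
  Job 1: M1 done at 26, M2 done at 33
  Job 3: M1 done at 30, M2 done at 35
Makespan = 35

35


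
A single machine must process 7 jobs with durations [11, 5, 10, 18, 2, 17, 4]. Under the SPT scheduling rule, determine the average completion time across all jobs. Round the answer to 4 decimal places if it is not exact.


Sort jobs by processing time (SPT order): [2, 4, 5, 10, 11, 17, 18]
Compute completion times sequentially:
  Job 1: processing = 2, completes at 2
  Job 2: processing = 4, completes at 6
  Job 3: processing = 5, completes at 11
  Job 4: processing = 10, completes at 21
  Job 5: processing = 11, completes at 32
  Job 6: processing = 17, completes at 49
  Job 7: processing = 18, completes at 67
Sum of completion times = 188
Average completion time = 188/7 = 26.8571

26.8571


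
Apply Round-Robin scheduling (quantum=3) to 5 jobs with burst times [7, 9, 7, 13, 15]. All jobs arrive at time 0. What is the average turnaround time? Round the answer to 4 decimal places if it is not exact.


Time quantum = 3
Execution trace:
  J1 runs 3 units, time = 3
  J2 runs 3 units, time = 6
  J3 runs 3 units, time = 9
  J4 runs 3 units, time = 12
  J5 runs 3 units, time = 15
  J1 runs 3 units, time = 18
  J2 runs 3 units, time = 21
  J3 runs 3 units, time = 24
  J4 runs 3 units, time = 27
  J5 runs 3 units, time = 30
  J1 runs 1 units, time = 31
  J2 runs 3 units, time = 34
  J3 runs 1 units, time = 35
  J4 runs 3 units, time = 38
  J5 runs 3 units, time = 41
  J4 runs 3 units, time = 44
  J5 runs 3 units, time = 47
  J4 runs 1 units, time = 48
  J5 runs 3 units, time = 51
Finish times: [31, 34, 35, 48, 51]
Average turnaround = 199/5 = 39.8

39.8


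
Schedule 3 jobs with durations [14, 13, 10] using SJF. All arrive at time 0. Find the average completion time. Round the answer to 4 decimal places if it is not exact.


SJF order (ascending): [10, 13, 14]
Completion times:
  Job 1: burst=10, C=10
  Job 2: burst=13, C=23
  Job 3: burst=14, C=37
Average completion = 70/3 = 23.3333

23.3333


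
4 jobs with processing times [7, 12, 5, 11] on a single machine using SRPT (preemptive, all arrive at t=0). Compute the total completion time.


Since all jobs arrive at t=0, SRPT equals SPT ordering.
SPT order: [5, 7, 11, 12]
Completion times:
  Job 1: p=5, C=5
  Job 2: p=7, C=12
  Job 3: p=11, C=23
  Job 4: p=12, C=35
Total completion time = 5 + 12 + 23 + 35 = 75

75


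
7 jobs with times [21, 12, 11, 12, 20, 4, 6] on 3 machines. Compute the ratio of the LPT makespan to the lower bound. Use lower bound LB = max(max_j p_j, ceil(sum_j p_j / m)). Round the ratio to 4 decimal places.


LPT order: [21, 20, 12, 12, 11, 6, 4]
Machine loads after assignment: [27, 31, 28]
LPT makespan = 31
Lower bound = max(max_job, ceil(total/3)) = max(21, 29) = 29
Ratio = 31 / 29 = 1.069

1.069


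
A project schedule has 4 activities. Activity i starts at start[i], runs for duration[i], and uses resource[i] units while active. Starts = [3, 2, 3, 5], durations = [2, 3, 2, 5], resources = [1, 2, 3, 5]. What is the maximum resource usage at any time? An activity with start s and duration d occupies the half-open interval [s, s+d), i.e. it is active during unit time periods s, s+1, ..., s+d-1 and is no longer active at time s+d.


Each activity i is active on [start_i, start_i + duration_i).
Compute total resource usage per time slot:
  t=0: active resources = [], total = 0
  t=1: active resources = [], total = 0
  t=2: active resources = [2], total = 2
  t=3: active resources = [1, 2, 3], total = 6
  t=4: active resources = [1, 2, 3], total = 6
  t=5: active resources = [5], total = 5
  t=6: active resources = [5], total = 5
  t=7: active resources = [5], total = 5
  t=8: active resources = [5], total = 5
  t=9: active resources = [5], total = 5
Peak resource demand = 6

6


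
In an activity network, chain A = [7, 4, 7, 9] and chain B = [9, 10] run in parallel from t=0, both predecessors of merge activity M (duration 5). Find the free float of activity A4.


ES(A4) = sum of predecessors on chain A = 18
EF(A4) = ES + duration = 18 + 9 = 27
Successor of A4 is M. ES(M) = max(sum(A), sum(B)) = max(27, 19) = 27
Free float = ES(successor) - EF(current) = 27 - 27 = 0

0


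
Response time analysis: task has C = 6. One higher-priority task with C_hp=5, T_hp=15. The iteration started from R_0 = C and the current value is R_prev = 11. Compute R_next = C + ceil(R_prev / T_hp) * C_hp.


R_next = C + ceil(R_prev / T_hp) * C_hp
ceil(11 / 15) = ceil(0.7333) = 1
Interference = 1 * 5 = 5
R_next = 6 + 5 = 11
R_next = R_prev, so the iteration has converged (response time = 11).

11


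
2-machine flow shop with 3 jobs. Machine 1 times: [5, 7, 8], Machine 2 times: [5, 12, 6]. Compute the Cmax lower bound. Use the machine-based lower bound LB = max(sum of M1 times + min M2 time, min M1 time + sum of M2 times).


LB1 = sum(M1 times) + min(M2 times) = 20 + 5 = 25
LB2 = min(M1 times) + sum(M2 times) = 5 + 23 = 28
Lower bound = max(LB1, LB2) = max(25, 28) = 28

28


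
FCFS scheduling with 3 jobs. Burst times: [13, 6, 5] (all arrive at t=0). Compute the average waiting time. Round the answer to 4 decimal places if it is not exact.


FCFS order (as given): [13, 6, 5]
Waiting times:
  Job 1: wait = 0
  Job 2: wait = 13
  Job 3: wait = 19
Sum of waiting times = 32
Average waiting time = 32/3 = 10.6667

10.6667


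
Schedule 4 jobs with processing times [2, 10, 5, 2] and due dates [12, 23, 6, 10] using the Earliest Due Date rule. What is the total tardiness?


Sort by due date (EDD order): [(5, 6), (2, 10), (2, 12), (10, 23)]
Compute completion times and tardiness:
  Job 1: p=5, d=6, C=5, tardiness=max(0,5-6)=0
  Job 2: p=2, d=10, C=7, tardiness=max(0,7-10)=0
  Job 3: p=2, d=12, C=9, tardiness=max(0,9-12)=0
  Job 4: p=10, d=23, C=19, tardiness=max(0,19-23)=0
Total tardiness = 0

0


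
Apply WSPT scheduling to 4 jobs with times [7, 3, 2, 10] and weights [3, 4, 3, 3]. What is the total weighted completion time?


Compute p/w ratios and sort ascending (WSPT): [(2, 3), (3, 4), (7, 3), (10, 3)]
Compute weighted completion times:
  Job (p=2,w=3): C=2, w*C=3*2=6
  Job (p=3,w=4): C=5, w*C=4*5=20
  Job (p=7,w=3): C=12, w*C=3*12=36
  Job (p=10,w=3): C=22, w*C=3*22=66
Total weighted completion time = 128

128


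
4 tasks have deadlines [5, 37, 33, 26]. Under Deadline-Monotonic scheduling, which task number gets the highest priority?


Sort tasks by relative deadline (ascending):
  Task 1: deadline = 5
  Task 4: deadline = 26
  Task 3: deadline = 33
  Task 2: deadline = 37
Priority order (highest first): [1, 4, 3, 2]
Highest priority task = 1

1


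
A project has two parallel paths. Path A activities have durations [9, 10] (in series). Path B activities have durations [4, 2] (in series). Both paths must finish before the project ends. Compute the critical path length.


Path A total = 9 + 10 = 19
Path B total = 4 + 2 = 6
Critical path = longest path = max(19, 6) = 19

19


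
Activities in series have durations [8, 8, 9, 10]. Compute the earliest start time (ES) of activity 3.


Activity 3 starts after activities 1 through 2 complete.
Predecessor durations: [8, 8]
ES = 8 + 8 = 16

16


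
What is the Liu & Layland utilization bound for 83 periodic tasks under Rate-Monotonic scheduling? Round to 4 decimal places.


Compute 2^(1/83) = 1.0083861392
Subtract 1: 1.0083861392 - 1 = 0.0083861392
Multiply by n: 83 * 0.0083861392 = 0.6960495536
Round to 4 dp: 0.6960

0.6960


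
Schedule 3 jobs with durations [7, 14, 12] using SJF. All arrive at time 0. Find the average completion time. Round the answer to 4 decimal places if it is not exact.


SJF order (ascending): [7, 12, 14]
Completion times:
  Job 1: burst=7, C=7
  Job 2: burst=12, C=19
  Job 3: burst=14, C=33
Average completion = 59/3 = 19.6667

19.6667


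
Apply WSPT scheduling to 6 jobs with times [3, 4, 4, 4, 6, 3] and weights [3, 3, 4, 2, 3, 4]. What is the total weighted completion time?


Compute p/w ratios and sort ascending (WSPT): [(3, 4), (3, 3), (4, 4), (4, 3), (4, 2), (6, 3)]
Compute weighted completion times:
  Job (p=3,w=4): C=3, w*C=4*3=12
  Job (p=3,w=3): C=6, w*C=3*6=18
  Job (p=4,w=4): C=10, w*C=4*10=40
  Job (p=4,w=3): C=14, w*C=3*14=42
  Job (p=4,w=2): C=18, w*C=2*18=36
  Job (p=6,w=3): C=24, w*C=3*24=72
Total weighted completion time = 220

220


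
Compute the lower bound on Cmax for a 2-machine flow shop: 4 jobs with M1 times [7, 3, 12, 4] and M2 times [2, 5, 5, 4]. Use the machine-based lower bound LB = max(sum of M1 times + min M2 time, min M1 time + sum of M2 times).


LB1 = sum(M1 times) + min(M2 times) = 26 + 2 = 28
LB2 = min(M1 times) + sum(M2 times) = 3 + 16 = 19
Lower bound = max(LB1, LB2) = max(28, 19) = 28

28


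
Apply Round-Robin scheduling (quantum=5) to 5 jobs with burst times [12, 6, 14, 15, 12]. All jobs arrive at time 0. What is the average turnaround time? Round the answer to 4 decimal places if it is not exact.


Time quantum = 5
Execution trace:
  J1 runs 5 units, time = 5
  J2 runs 5 units, time = 10
  J3 runs 5 units, time = 15
  J4 runs 5 units, time = 20
  J5 runs 5 units, time = 25
  J1 runs 5 units, time = 30
  J2 runs 1 units, time = 31
  J3 runs 5 units, time = 36
  J4 runs 5 units, time = 41
  J5 runs 5 units, time = 46
  J1 runs 2 units, time = 48
  J3 runs 4 units, time = 52
  J4 runs 5 units, time = 57
  J5 runs 2 units, time = 59
Finish times: [48, 31, 52, 57, 59]
Average turnaround = 247/5 = 49.4

49.4


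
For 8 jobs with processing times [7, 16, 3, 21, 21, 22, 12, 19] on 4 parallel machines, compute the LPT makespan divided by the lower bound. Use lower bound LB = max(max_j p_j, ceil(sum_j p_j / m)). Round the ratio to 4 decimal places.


LPT order: [22, 21, 21, 19, 16, 12, 7, 3]
Machine loads after assignment: [25, 33, 28, 35]
LPT makespan = 35
Lower bound = max(max_job, ceil(total/4)) = max(22, 31) = 31
Ratio = 35 / 31 = 1.129

1.129


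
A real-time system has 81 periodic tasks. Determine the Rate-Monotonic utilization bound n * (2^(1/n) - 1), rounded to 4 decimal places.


Compute 2^(1/81) = 1.0085940916
Subtract 1: 1.0085940916 - 1 = 0.0085940916
Multiply by n: 81 * 0.0085940916 = 0.6961214196
Round to 4 dp: 0.6961

0.6961


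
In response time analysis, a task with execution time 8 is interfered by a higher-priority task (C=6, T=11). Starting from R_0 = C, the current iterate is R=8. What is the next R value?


R_next = C + ceil(R_prev / T_hp) * C_hp
ceil(8 / 11) = ceil(0.7273) = 1
Interference = 1 * 6 = 6
R_next = 8 + 6 = 14

14


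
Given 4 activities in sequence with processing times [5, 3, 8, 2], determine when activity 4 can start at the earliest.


Activity 4 starts after activities 1 through 3 complete.
Predecessor durations: [5, 3, 8]
ES = 5 + 3 + 8 = 16

16


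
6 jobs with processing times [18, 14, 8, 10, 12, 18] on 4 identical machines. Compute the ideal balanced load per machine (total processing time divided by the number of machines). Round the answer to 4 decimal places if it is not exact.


Total processing time = 18 + 14 + 8 + 10 + 12 + 18 = 80
Number of machines = 4
Ideal balanced load = 80 / 4 = 20.0

20.0


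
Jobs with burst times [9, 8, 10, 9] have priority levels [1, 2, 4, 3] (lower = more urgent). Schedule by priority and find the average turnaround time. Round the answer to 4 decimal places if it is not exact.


Sort by priority (ascending = highest first):
Order: [(1, 9), (2, 8), (3, 9), (4, 10)]
Completion times:
  Priority 1, burst=9, C=9
  Priority 2, burst=8, C=17
  Priority 3, burst=9, C=26
  Priority 4, burst=10, C=36
Average turnaround = 88/4 = 22.0

22.0


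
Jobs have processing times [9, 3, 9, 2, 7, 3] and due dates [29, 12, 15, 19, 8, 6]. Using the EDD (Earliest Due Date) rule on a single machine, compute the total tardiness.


Sort by due date (EDD order): [(3, 6), (7, 8), (3, 12), (9, 15), (2, 19), (9, 29)]
Compute completion times and tardiness:
  Job 1: p=3, d=6, C=3, tardiness=max(0,3-6)=0
  Job 2: p=7, d=8, C=10, tardiness=max(0,10-8)=2
  Job 3: p=3, d=12, C=13, tardiness=max(0,13-12)=1
  Job 4: p=9, d=15, C=22, tardiness=max(0,22-15)=7
  Job 5: p=2, d=19, C=24, tardiness=max(0,24-19)=5
  Job 6: p=9, d=29, C=33, tardiness=max(0,33-29)=4
Total tardiness = 19

19


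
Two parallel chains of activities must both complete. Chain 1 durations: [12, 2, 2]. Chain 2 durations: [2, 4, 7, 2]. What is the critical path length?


Path A total = 12 + 2 + 2 = 16
Path B total = 2 + 4 + 7 + 2 = 15
Critical path = longest path = max(16, 15) = 16

16


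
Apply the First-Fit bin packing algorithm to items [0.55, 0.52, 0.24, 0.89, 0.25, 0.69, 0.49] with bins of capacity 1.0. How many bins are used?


Place items sequentially using First-Fit:
  Item 0.55 -> new Bin 1
  Item 0.52 -> new Bin 2
  Item 0.24 -> Bin 1 (now 0.79)
  Item 0.89 -> new Bin 3
  Item 0.25 -> Bin 2 (now 0.77)
  Item 0.69 -> new Bin 4
  Item 0.49 -> new Bin 5
Total bins used = 5

5


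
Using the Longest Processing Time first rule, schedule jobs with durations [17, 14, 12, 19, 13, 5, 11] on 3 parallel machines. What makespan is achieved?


Sort jobs in decreasing order (LPT): [19, 17, 14, 13, 12, 11, 5]
Assign each job to the least loaded machine:
  Machine 1: jobs [19, 11], load = 30
  Machine 2: jobs [17, 12], load = 29
  Machine 3: jobs [14, 13, 5], load = 32
Makespan = max load = 32

32


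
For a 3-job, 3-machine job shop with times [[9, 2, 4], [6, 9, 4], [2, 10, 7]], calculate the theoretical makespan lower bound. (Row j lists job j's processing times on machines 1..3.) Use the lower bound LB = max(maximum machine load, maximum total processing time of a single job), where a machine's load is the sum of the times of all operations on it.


Machine loads:
  Machine 1: 9 + 6 + 2 = 17
  Machine 2: 2 + 9 + 10 = 21
  Machine 3: 4 + 4 + 7 = 15
Max machine load = 21
Job totals:
  Job 1: 15
  Job 2: 19
  Job 3: 19
Max job total = 19
Lower bound = max(21, 19) = 21

21


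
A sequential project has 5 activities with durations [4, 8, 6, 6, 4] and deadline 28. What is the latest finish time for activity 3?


LF(activity 3) = deadline - sum of successor durations
Successors: activities 4 through 5 with durations [6, 4]
Sum of successor durations = 10
LF = 28 - 10 = 18

18


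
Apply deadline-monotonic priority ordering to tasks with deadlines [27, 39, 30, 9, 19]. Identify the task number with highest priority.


Sort tasks by relative deadline (ascending):
  Task 4: deadline = 9
  Task 5: deadline = 19
  Task 1: deadline = 27
  Task 3: deadline = 30
  Task 2: deadline = 39
Priority order (highest first): [4, 5, 1, 3, 2]
Highest priority task = 4

4


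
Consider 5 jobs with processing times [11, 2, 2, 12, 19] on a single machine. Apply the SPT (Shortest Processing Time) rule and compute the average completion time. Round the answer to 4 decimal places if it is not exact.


Sort jobs by processing time (SPT order): [2, 2, 11, 12, 19]
Compute completion times sequentially:
  Job 1: processing = 2, completes at 2
  Job 2: processing = 2, completes at 4
  Job 3: processing = 11, completes at 15
  Job 4: processing = 12, completes at 27
  Job 5: processing = 19, completes at 46
Sum of completion times = 94
Average completion time = 94/5 = 18.8

18.8


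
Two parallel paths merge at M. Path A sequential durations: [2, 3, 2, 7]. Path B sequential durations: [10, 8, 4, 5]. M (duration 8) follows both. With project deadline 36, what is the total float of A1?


Forward pass: ES(A1) = sum of predecessors on chain A = 0
EF = ES + duration = 0 + 2 = 2
Backward pass: LF(M) = deadline = 36; LS(M) = 36 - 8 = 28
LF(A1) = LS(M) - sum(successors on chain A) = 28 - 12 = 16
LS = LF - duration = 16 - 2 = 14
Total float = LS - ES = 14 - 0 = 14

14


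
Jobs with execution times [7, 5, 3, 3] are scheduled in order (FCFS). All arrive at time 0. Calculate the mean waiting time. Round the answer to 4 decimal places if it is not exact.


FCFS order (as given): [7, 5, 3, 3]
Waiting times:
  Job 1: wait = 0
  Job 2: wait = 7
  Job 3: wait = 12
  Job 4: wait = 15
Sum of waiting times = 34
Average waiting time = 34/4 = 8.5

8.5


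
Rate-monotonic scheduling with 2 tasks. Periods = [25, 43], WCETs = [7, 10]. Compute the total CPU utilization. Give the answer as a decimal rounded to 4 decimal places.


Compute individual utilizations (exact fractions):
  Task 1: C/T = 7/25 (approx. 0.28)
  Task 2: C/T = 10/43 (approx. 0.2326)
Total utilization U = 7/25 + 10/43 = 551/1075
Rounded to 4 decimal places: U = 0.5126
RM (Liu & Layland) bound for 2 tasks = 0.828427; compare with U = 551/1075 (approx. 0.512558)
U <= bound, so schedulable by RM sufficient condition.

0.5126


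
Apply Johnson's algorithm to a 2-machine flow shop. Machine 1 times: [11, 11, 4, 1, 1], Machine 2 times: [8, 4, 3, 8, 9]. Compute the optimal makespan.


Apply Johnson's rule:
  Group 1 (a <= b): [(4, 1, 8), (5, 1, 9)]
  Group 2 (a > b): [(1, 11, 8), (2, 11, 4), (3, 4, 3)]
Optimal job order: [4, 5, 1, 2, 3]
Schedule:
  Job 4: M1 done at 1, M2 done at 9
  Job 5: M1 done at 2, M2 done at 18
  Job 1: M1 done at 13, M2 done at 26
  Job 2: M1 done at 24, M2 done at 30
  Job 3: M1 done at 28, M2 done at 33
Makespan = 33

33


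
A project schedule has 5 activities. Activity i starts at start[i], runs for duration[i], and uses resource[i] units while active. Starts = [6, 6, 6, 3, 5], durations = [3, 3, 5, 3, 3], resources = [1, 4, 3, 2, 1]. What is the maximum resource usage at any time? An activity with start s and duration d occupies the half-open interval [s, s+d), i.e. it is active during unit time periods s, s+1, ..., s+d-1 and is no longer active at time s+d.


Each activity i is active on [start_i, start_i + duration_i).
Compute total resource usage per time slot:
  t=0: active resources = [], total = 0
  t=1: active resources = [], total = 0
  t=2: active resources = [], total = 0
  t=3: active resources = [2], total = 2
  t=4: active resources = [2], total = 2
  t=5: active resources = [2, 1], total = 3
  t=6: active resources = [1, 4, 3, 1], total = 9
  t=7: active resources = [1, 4, 3, 1], total = 9
  t=8: active resources = [1, 4, 3], total = 8
  t=9: active resources = [3], total = 3
  t=10: active resources = [3], total = 3
Peak resource demand = 9

9


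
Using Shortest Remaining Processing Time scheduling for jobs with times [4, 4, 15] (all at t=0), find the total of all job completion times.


Since all jobs arrive at t=0, SRPT equals SPT ordering.
SPT order: [4, 4, 15]
Completion times:
  Job 1: p=4, C=4
  Job 2: p=4, C=8
  Job 3: p=15, C=23
Total completion time = 4 + 8 + 23 = 35

35


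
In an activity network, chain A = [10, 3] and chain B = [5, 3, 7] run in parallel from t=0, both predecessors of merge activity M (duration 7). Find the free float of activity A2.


ES(A2) = sum of predecessors on chain A = 10
EF(A2) = ES + duration = 10 + 3 = 13
Successor of A2 is M. ES(M) = max(sum(A), sum(B)) = max(13, 15) = 15
Free float = ES(successor) - EF(current) = 15 - 13 = 2

2


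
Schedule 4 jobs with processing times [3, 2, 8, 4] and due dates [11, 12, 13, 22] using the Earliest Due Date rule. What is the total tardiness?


Sort by due date (EDD order): [(3, 11), (2, 12), (8, 13), (4, 22)]
Compute completion times and tardiness:
  Job 1: p=3, d=11, C=3, tardiness=max(0,3-11)=0
  Job 2: p=2, d=12, C=5, tardiness=max(0,5-12)=0
  Job 3: p=8, d=13, C=13, tardiness=max(0,13-13)=0
  Job 4: p=4, d=22, C=17, tardiness=max(0,17-22)=0
Total tardiness = 0

0


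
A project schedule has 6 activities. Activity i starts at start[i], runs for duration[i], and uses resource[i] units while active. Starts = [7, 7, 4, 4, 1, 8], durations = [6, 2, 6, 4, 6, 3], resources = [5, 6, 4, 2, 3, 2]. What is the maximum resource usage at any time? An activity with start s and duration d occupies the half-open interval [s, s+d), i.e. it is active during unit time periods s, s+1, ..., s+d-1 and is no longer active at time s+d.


Each activity i is active on [start_i, start_i + duration_i).
Compute total resource usage per time slot:
  t=0: active resources = [], total = 0
  t=1: active resources = [3], total = 3
  t=2: active resources = [3], total = 3
  t=3: active resources = [3], total = 3
  t=4: active resources = [4, 2, 3], total = 9
  t=5: active resources = [4, 2, 3], total = 9
  t=6: active resources = [4, 2, 3], total = 9
  t=7: active resources = [5, 6, 4, 2], total = 17
  t=8: active resources = [5, 6, 4, 2], total = 17
  t=9: active resources = [5, 4, 2], total = 11
  t=10: active resources = [5, 2], total = 7
  t=11: active resources = [5], total = 5
  t=12: active resources = [5], total = 5
Peak resource demand = 17

17


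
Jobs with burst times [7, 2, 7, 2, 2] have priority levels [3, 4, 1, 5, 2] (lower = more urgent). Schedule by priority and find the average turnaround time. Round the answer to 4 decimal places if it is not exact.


Sort by priority (ascending = highest first):
Order: [(1, 7), (2, 2), (3, 7), (4, 2), (5, 2)]
Completion times:
  Priority 1, burst=7, C=7
  Priority 2, burst=2, C=9
  Priority 3, burst=7, C=16
  Priority 4, burst=2, C=18
  Priority 5, burst=2, C=20
Average turnaround = 70/5 = 14.0

14.0


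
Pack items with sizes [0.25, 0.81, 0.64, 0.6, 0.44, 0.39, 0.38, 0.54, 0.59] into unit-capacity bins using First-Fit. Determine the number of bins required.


Place items sequentially using First-Fit:
  Item 0.25 -> new Bin 1
  Item 0.81 -> new Bin 2
  Item 0.64 -> Bin 1 (now 0.89)
  Item 0.6 -> new Bin 3
  Item 0.44 -> new Bin 4
  Item 0.39 -> Bin 3 (now 0.99)
  Item 0.38 -> Bin 4 (now 0.82)
  Item 0.54 -> new Bin 5
  Item 0.59 -> new Bin 6
Total bins used = 6

6


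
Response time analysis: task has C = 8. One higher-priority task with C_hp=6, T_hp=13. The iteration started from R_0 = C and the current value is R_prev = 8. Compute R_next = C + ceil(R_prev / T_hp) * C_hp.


R_next = C + ceil(R_prev / T_hp) * C_hp
ceil(8 / 13) = ceil(0.6154) = 1
Interference = 1 * 6 = 6
R_next = 8 + 6 = 14

14


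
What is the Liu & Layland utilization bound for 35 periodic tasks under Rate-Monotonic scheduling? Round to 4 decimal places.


Compute 2^(1/35) = 1.0200016094
Subtract 1: 1.0200016094 - 1 = 0.0200016094
Multiply by n: 35 * 0.0200016094 = 0.7000563290
Round to 4 dp: 0.7001

0.7001


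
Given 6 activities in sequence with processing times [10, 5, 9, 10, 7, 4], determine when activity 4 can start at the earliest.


Activity 4 starts after activities 1 through 3 complete.
Predecessor durations: [10, 5, 9]
ES = 10 + 5 + 9 = 24

24


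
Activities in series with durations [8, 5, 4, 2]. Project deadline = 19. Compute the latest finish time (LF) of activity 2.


LF(activity 2) = deadline - sum of successor durations
Successors: activities 3 through 4 with durations [4, 2]
Sum of successor durations = 6
LF = 19 - 6 = 13

13


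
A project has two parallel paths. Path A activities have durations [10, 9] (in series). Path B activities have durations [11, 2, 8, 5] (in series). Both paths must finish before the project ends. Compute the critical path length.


Path A total = 10 + 9 = 19
Path B total = 11 + 2 + 8 + 5 = 26
Critical path = longest path = max(19, 26) = 26

26


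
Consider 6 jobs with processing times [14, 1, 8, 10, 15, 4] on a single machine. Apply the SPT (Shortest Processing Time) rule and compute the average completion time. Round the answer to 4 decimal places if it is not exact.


Sort jobs by processing time (SPT order): [1, 4, 8, 10, 14, 15]
Compute completion times sequentially:
  Job 1: processing = 1, completes at 1
  Job 2: processing = 4, completes at 5
  Job 3: processing = 8, completes at 13
  Job 4: processing = 10, completes at 23
  Job 5: processing = 14, completes at 37
  Job 6: processing = 15, completes at 52
Sum of completion times = 131
Average completion time = 131/6 = 21.8333

21.8333


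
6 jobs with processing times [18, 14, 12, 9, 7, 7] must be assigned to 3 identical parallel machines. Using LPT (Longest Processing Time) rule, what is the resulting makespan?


Sort jobs in decreasing order (LPT): [18, 14, 12, 9, 7, 7]
Assign each job to the least loaded machine:
  Machine 1: jobs [18, 7], load = 25
  Machine 2: jobs [14, 7], load = 21
  Machine 3: jobs [12, 9], load = 21
Makespan = max load = 25

25


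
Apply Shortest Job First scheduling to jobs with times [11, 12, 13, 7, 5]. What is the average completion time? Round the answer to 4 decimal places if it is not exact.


SJF order (ascending): [5, 7, 11, 12, 13]
Completion times:
  Job 1: burst=5, C=5
  Job 2: burst=7, C=12
  Job 3: burst=11, C=23
  Job 4: burst=12, C=35
  Job 5: burst=13, C=48
Average completion = 123/5 = 24.6

24.6


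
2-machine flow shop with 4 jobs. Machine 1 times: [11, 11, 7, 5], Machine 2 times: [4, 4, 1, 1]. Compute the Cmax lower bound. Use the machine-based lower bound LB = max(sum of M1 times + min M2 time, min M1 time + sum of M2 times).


LB1 = sum(M1 times) + min(M2 times) = 34 + 1 = 35
LB2 = min(M1 times) + sum(M2 times) = 5 + 10 = 15
Lower bound = max(LB1, LB2) = max(35, 15) = 35

35
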